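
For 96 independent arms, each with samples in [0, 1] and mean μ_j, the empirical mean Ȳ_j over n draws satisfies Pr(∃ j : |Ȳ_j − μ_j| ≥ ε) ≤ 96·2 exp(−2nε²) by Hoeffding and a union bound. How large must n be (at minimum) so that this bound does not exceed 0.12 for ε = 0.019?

10219

Need 2·96·exp(−2nε²) ≤ 0.12, i.e. exp(−2nε²) ≤ 0.12/192.
So 2nε² ≥ ln(192/0.12) = 7.377759.
Hence n ≥ 7.377759/(2·0.019²) = 10218.503.
The smallest integer n is 10219.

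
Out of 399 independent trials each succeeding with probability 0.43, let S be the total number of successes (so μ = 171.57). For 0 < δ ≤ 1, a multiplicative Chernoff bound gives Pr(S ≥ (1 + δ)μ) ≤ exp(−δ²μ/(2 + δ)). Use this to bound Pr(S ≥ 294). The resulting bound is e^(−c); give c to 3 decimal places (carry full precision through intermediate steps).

Write 294 = (1 + δ)μ, so δ = 294/171.57 − 1 = 0.7135863…
Then the exponent is δ²μ/(2 + δ) = (294 − μ)² / (μ·(2 + δ)) = 32.195169.

32.195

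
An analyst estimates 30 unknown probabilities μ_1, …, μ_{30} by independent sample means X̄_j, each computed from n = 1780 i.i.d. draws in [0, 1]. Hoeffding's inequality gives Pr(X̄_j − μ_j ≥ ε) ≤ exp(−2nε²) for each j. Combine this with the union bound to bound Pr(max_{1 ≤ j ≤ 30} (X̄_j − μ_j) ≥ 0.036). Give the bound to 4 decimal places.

Per-experiment Hoeffding bound: exp(−2·1780·0.036²) = exp(−4.61376) = 0.0099145.
Union bound over 30 events: 30·0.0099145 = 0.29743.

0.2974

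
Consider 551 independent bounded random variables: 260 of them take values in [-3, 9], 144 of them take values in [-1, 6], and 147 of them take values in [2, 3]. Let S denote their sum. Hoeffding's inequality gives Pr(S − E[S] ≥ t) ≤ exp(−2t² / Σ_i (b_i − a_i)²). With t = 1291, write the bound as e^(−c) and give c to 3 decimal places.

74.667

Σ(b_i − a_i)² = 260·12² + 144·7² + 147·1² = 44643.
c = 2t² / 44643 = 2·1291² / 44643 = 74.6671.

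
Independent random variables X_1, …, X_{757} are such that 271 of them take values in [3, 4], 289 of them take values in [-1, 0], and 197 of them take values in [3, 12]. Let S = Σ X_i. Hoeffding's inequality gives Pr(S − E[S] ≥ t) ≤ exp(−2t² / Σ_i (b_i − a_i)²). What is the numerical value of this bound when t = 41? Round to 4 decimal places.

Σ(b_i − a_i)² = 271·1² + 289·1² + 197·9² = 16517.
Exponent = 2·41² / 16517 = 0.20355.
Bound = exp(−0.20355) = 0.81583.

0.8158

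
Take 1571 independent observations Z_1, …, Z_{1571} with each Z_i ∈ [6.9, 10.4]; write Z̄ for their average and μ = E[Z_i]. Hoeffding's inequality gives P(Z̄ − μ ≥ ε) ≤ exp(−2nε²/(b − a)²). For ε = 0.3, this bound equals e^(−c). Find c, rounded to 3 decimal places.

23.084

c = 2nε²/(b − a)² = 2·1571·0.3² / 3.5² = 23.0841.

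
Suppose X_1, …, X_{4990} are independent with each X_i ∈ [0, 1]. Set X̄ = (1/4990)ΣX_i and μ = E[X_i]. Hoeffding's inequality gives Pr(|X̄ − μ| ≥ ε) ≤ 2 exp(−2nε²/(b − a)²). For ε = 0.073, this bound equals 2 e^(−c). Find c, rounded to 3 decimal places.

c = 2nε²/(b − a)² = 2·4990·0.073² / 1² = 53.1834.

53.183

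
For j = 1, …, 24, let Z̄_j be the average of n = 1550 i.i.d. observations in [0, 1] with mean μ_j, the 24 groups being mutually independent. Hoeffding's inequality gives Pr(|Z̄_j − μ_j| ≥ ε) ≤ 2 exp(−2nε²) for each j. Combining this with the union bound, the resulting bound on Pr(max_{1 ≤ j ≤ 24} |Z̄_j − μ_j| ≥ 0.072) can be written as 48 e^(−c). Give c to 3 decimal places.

Union bound over the 24 events: Pr(max_{1 ≤ j ≤ 24} |Z̄_j − μ_j| ≥ 0.072) ≤ 24·2·exp(−2nε²) = 48 exp(−2·1550·0.072²).
So c = 2·1550·0.072² = 16.0704.

16.070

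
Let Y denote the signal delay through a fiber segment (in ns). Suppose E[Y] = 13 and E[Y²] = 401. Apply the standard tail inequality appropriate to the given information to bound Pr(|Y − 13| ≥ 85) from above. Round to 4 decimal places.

The first two moments determine the variance, so Chebyshev's inequality is the sharpest standard bound available.
Var(Y) = E[Y²] − (E[Y])² = 401 − 169 = 232.
Chebyshev's inequality: Pr(|Y − μ| ≥ t) ≤ Var(Y)/t² = 232/7225 = 0.0321.

0.0321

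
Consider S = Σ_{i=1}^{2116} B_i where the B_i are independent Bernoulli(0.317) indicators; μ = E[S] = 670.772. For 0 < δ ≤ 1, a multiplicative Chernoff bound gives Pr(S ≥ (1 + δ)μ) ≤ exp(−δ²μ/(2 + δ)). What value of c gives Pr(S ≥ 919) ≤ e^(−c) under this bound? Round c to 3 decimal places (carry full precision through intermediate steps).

Write 919 = (1 + δ)μ, so δ = 919/670.772 − 1 = 0.3700632…
Then the exponent is δ²μ/(2 + δ) = (919 − μ)² / (μ·(2 + δ)) = 38.758476.

38.758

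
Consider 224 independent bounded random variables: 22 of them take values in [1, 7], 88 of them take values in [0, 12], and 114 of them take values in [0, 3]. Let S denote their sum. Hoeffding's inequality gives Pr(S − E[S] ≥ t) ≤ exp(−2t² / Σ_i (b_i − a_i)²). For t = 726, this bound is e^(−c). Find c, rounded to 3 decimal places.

Σ(b_i − a_i)² = 22·6² + 88·12² + 114·3² = 14490.
c = 2t² / 14490 = 2·726² / 14490 = 72.7503.

72.750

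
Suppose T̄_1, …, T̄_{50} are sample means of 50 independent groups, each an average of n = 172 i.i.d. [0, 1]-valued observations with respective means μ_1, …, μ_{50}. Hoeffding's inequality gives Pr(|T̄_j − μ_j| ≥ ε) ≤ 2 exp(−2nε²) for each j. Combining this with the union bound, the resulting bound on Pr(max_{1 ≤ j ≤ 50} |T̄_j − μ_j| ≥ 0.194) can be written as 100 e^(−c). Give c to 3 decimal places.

Union bound over the 50 events: Pr(max_{1 ≤ j ≤ 50} |T̄_j − μ_j| ≥ 0.194) ≤ 50·2·exp(−2nε²) = 100 exp(−2·172·0.194²).
So c = 2·172·0.194² = 12.9468.

12.947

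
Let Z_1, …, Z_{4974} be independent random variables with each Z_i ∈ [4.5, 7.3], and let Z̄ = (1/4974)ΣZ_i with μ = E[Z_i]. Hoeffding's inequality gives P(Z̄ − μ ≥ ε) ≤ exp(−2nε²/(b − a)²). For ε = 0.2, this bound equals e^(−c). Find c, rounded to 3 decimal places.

c = 2nε²/(b − a)² = 2·4974·0.2² / 2.8² = 50.7551.

50.755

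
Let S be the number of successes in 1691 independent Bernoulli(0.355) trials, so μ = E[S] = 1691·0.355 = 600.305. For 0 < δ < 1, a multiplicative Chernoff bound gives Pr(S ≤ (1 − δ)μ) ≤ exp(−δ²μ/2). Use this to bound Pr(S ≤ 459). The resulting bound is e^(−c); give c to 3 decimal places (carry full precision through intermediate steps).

Write 459 = (1 − δ)μ, so δ = 1 − 459/600.305 = 0.2353887…
Then the exponent is δ²μ/2 = (μ − 459)²/(2μ) = 16.630799.

16.631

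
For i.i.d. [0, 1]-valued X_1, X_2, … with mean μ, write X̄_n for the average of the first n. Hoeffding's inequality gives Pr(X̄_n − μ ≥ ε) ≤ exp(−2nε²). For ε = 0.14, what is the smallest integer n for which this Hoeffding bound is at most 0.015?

108

Require exp(−2nε²) ≤ 0.015, i.e. 2nε² ≥ ln(1/0.015) = 4.199705.
So n ≥ 4.199705 / (2·0.14²) = 107.135.
The smallest integer n is 108.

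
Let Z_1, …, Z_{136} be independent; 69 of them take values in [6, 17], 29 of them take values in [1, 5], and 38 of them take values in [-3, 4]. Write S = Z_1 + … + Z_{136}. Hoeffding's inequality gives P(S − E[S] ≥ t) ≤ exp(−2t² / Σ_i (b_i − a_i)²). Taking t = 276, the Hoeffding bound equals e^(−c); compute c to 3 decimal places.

Σ(b_i − a_i)² = 69·11² + 29·4² + 38·7² = 10675.
c = 2t² / 10675 = 2·276² / 10675 = 14.2719.

14.272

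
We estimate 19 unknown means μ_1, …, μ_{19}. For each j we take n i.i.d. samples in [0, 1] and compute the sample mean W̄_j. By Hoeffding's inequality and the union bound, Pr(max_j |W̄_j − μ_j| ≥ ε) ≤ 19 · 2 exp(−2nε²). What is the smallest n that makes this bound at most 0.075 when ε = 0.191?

86

Need 2·19·exp(−2nε²) ≤ 0.075, i.e. exp(−2nε²) ≤ 0.075/38.
So 2nε² ≥ ln(38/0.075) = 6.227853.
Hence n ≥ 6.227853/(2·0.191²) = 85.357.
The smallest integer n is 86.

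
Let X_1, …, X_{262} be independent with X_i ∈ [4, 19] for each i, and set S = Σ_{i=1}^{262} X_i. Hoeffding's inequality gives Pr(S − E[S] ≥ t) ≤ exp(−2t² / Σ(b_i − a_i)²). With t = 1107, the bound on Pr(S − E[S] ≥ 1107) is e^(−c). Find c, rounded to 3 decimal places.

Σ(b_i − a_i)² = 262·(15)² = 58950.
c = 2t²/58950 = 2·1107²/58950 = 41.5759.

41.576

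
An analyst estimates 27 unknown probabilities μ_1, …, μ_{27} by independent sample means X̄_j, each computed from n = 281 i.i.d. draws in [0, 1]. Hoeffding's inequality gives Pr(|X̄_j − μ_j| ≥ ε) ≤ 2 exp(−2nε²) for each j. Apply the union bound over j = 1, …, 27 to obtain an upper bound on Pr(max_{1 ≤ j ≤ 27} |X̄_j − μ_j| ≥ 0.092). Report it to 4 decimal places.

Per-experiment Hoeffding bound: 2·exp(−2·281·0.092²) = 2·exp(−4.75677) = 0.017187.
Union bound over 27 events: 27·0.017187 = 0.46404.

0.4640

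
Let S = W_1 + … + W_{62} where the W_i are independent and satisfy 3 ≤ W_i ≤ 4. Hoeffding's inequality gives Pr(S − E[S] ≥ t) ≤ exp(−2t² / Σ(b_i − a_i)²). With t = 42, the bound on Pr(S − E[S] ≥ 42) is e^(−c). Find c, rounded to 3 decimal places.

Σ(b_i − a_i)² = 62·(1)² = 62.
c = 2t²/62 = 2·42²/62 = 56.9032.

56.903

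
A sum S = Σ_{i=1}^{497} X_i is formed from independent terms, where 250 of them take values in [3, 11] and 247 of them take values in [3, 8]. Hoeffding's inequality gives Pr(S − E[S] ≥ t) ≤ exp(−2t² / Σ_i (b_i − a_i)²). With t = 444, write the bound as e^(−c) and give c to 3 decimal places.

17.780

Σ(b_i − a_i)² = 250·8² + 247·5² = 22175.
c = 2t² / 22175 = 2·444² / 22175 = 17.7800.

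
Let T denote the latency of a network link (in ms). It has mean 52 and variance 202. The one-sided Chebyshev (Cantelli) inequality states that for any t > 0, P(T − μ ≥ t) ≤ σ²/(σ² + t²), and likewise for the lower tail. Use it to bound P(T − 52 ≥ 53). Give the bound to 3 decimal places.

0.067

Here σ² = 202 and t = 53, so σ² + t² = 3011.
Cantelli's bound: 202/3011 = 0.0671.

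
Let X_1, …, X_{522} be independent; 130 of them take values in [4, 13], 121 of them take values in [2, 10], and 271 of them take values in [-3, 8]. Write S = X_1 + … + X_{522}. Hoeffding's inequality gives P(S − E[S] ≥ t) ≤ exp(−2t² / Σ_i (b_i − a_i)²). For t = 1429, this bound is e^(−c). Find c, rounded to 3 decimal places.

Σ(b_i − a_i)² = 130·9² + 121·8² + 271·11² = 51065.
c = 2t² / 51065 = 2·1429² / 51065 = 79.9781.

79.978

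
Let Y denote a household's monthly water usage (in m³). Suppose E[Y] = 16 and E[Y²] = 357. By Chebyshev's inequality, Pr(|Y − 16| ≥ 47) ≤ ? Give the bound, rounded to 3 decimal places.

Var(Y) = E[Y²] − (E[Y])² = 357 − 256 = 101.
Chebyshev's inequality: Pr(|Y − μ| ≥ t) ≤ Var(Y)/t² = 101/2209 = 0.0457.

0.046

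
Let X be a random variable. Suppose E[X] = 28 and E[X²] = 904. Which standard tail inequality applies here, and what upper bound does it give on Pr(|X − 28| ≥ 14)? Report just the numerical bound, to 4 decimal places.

0.6122

The first two moments determine the variance, so Chebyshev's inequality is the sharpest standard bound available.
Var(X) = E[X²] − (E[X])² = 904 − 784 = 120.
Chebyshev's inequality: Pr(|X − μ| ≥ t) ≤ Var(X)/t² = 120/196 = 0.6122.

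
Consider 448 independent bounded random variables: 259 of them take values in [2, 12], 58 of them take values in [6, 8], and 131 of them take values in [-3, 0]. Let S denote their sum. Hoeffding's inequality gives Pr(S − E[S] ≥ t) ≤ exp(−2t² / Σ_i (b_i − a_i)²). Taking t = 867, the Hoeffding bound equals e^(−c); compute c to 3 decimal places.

55.047

Σ(b_i − a_i)² = 259·10² + 58·2² + 131·3² = 27311.
c = 2t² / 27311 = 2·867² / 27311 = 55.0466.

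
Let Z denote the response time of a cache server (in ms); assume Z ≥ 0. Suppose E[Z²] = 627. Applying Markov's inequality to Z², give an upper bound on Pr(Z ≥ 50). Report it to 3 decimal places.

Since Z ≥ 0, the event {Z ≥ 50} is the same as {Z² ≥ 2500}.
Markov's inequality applied to Z² gives Pr(Z² ≥ 2500) ≤ E[Z²]/2500 = 627/2500 = 0.2508.

0.251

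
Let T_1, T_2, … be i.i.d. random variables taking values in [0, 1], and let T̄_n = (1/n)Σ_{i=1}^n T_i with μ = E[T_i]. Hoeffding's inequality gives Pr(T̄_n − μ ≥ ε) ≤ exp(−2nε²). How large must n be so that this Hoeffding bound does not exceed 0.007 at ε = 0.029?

2950

Require exp(−2nε²) ≤ 0.007, i.e. 2nε² ≥ ln(1/0.007) = 4.961845.
So n ≥ 4.961845 / (2·0.029²) = 2949.967.
The smallest integer n is 2950.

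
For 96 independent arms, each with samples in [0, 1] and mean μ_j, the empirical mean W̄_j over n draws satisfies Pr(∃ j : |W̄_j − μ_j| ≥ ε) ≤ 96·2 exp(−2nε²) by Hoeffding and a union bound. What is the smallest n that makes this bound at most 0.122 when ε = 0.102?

Need 2·96·exp(−2nε²) ≤ 0.122, i.e. exp(−2nε²) ≤ 0.122/192.
So 2nε² ≥ ln(192/0.122) = 7.361230.
Hence n ≥ 7.361230/(2·0.102²) = 353.769.
The smallest integer n is 354.

354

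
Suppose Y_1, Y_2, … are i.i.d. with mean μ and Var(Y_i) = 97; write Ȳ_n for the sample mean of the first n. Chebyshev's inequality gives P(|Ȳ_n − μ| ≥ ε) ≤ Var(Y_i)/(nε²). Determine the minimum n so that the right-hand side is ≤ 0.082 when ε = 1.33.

669

Require 97/(n·1.33²) ≤ 0.082, i.e. n ≥ 97/(0.082·1.33²) = 668.736.
The smallest integer n is 669.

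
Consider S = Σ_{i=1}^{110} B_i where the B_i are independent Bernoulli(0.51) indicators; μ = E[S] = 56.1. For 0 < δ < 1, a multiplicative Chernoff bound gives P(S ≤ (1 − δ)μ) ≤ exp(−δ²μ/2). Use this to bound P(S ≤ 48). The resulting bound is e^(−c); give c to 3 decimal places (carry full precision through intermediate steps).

Write 48 = (1 − δ)μ, so δ = 1 − 48/56.1 = 0.144385…
Then the exponent is δ²μ/2 = (μ − 48)²/(2μ) = 0.584759.

0.585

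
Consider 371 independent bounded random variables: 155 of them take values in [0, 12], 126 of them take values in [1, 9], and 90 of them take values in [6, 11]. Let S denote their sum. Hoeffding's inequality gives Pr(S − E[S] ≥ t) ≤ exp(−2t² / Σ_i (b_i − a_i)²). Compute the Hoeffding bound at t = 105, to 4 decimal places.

Σ(b_i − a_i)² = 155·12² + 126·8² + 90·5² = 32634.
Exponent = 2·105² / 32634 = 0.67568.
Bound = exp(−0.67568) = 0.50881.

0.5088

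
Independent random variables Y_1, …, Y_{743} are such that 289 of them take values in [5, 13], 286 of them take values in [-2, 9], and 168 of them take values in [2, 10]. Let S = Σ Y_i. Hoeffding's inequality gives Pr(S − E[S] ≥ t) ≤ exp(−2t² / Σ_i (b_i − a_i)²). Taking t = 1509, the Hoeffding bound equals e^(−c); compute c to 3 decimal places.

71.321

Σ(b_i − a_i)² = 289·8² + 286·11² + 168·8² = 63854.
c = 2t² / 63854 = 2·1509² / 63854 = 71.3215.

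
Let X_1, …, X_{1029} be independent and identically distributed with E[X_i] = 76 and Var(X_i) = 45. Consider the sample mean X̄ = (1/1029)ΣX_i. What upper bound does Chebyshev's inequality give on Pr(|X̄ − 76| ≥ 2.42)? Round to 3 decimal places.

Var(X̄) = Var(X_i)/n = 45/1029 = 0.043732.
Chebyshev: Pr(|X̄ − 76| ≥ 2.42) ≤ Var(X̄)/(2.42)² = 45/(1029·2.42²) = 0.0075.

0.007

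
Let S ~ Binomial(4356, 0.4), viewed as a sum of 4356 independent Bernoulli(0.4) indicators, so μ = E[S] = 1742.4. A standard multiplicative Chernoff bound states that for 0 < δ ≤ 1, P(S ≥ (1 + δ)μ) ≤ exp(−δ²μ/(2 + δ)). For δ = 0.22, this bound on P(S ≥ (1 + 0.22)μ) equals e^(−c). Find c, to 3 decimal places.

c = δ²μ/(2 + δ) = 0.22²·1742.4/(2 + 0.22) = 37.9875.

37.987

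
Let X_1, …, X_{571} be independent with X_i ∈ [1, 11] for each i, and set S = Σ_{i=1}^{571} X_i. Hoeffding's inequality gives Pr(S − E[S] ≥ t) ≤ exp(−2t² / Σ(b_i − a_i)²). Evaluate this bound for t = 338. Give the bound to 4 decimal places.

0.0183

Σ(b_i − a_i)² = 571·(10)² = 57100.
Exponent = 2·338²/57100 = 4.0015.
Bound = exp(−4.0015) = 0.01829.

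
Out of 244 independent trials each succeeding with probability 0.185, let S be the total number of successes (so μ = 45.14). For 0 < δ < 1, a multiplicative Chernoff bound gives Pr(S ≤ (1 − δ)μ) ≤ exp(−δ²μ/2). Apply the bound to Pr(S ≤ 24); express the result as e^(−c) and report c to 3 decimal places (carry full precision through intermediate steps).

4.950

Write 24 = (1 − δ)μ, so δ = 1 − 24/45.14 = 0.4683208…
Then the exponent is δ²μ/2 = (μ − 24)²/(2μ) = 4.950151.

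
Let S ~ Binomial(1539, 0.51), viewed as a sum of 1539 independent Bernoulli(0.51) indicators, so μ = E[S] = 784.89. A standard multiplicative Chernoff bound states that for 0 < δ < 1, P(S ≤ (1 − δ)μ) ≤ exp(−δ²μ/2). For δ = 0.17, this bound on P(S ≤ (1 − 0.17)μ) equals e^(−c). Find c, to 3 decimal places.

c = δ²μ/2 = 0.17²·784.89/2 = 11.3417.

11.342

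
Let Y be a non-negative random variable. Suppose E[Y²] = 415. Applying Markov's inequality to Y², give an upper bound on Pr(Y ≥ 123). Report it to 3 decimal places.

0.027

Since Y ≥ 0, the event {Y ≥ 123} is the same as {Y² ≥ 15129}.
Markov's inequality applied to Y² gives Pr(Y² ≥ 15129) ≤ E[Y²]/15129 = 415/15129 = 0.0274.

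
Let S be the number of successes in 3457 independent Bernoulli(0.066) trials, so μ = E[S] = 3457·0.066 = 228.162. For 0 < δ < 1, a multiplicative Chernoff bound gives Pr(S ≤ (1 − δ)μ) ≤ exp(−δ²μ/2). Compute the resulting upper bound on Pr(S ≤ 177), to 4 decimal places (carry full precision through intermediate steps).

Write 177 = (1 − δ)μ, so δ = 1 − 177/228.162 = 0.2242354…
Then the exponent is δ²μ/2 = (μ − 177)²/(2μ) = 5.736166.
Bound = exp(−5.736166) = 0.00323.

0.0032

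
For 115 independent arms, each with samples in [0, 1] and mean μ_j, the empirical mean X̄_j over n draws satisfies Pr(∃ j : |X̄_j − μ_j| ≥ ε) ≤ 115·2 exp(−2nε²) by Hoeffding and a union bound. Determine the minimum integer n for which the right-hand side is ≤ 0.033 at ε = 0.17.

154

Need 2·115·exp(−2nε²) ≤ 0.033, i.e. exp(−2nε²) ≤ 0.033/230.
So 2nε² ≥ ln(230/0.033) = 8.849327.
Hence n ≥ 8.849327/(2·0.17²) = 153.103.
The smallest integer n is 154.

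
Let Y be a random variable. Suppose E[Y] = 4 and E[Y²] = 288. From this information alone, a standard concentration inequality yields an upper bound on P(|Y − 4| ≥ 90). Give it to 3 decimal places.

The first two moments determine the variance, so Chebyshev's inequality is the sharpest standard bound available.
Var(Y) = E[Y²] − (E[Y])² = 288 − 16 = 272.
Chebyshev's inequality: P(|Y − μ| ≥ t) ≤ Var(Y)/t² = 272/8100 = 0.0336.

0.034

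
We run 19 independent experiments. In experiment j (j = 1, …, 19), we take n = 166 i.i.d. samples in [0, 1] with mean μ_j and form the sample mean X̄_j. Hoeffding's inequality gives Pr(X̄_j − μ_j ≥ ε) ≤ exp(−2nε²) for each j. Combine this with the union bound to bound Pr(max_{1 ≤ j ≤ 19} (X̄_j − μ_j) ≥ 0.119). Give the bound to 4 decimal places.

Per-experiment Hoeffding bound: exp(−2·166·0.119²) = exp(−4.70145) = 0.0090821.
Union bound over 19 events: 19·0.0090821 = 0.17256.

0.1726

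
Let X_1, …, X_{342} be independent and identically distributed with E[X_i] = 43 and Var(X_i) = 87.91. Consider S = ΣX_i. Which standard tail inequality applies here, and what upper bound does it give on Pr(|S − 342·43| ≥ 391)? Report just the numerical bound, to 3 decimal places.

0.197

With mean and variance of each term known, Chebyshev's inequality bounds the deviation of the sum (or sample mean).
Var(S) = n·Var(X_i) = 342·87.91 = 30065.22.
Chebyshev: Pr(|S − 342·43| ≥ 391) ≤ Var(S)/391² = 30065.22/152881 = 0.1967.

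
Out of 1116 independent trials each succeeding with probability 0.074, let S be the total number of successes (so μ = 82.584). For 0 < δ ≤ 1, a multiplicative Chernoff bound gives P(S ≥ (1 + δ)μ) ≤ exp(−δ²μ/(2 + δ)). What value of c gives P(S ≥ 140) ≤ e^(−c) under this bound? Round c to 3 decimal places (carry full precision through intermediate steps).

14.811

Write 140 = (1 + δ)μ, so δ = 140/82.584 − 1 = 0.6952436…
Then the exponent is δ²μ/(2 + δ) = (140 − μ)² / (μ·(2 + δ)) = 14.810575.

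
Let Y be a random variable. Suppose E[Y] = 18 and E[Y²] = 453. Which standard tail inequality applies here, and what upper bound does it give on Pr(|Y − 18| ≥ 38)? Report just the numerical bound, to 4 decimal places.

The first two moments determine the variance, so Chebyshev's inequality is the sharpest standard bound available.
Var(Y) = E[Y²] − (E[Y])² = 453 − 324 = 129.
Chebyshev's inequality: Pr(|Y − μ| ≥ t) ≤ Var(Y)/t² = 129/1444 = 0.0893.

0.0893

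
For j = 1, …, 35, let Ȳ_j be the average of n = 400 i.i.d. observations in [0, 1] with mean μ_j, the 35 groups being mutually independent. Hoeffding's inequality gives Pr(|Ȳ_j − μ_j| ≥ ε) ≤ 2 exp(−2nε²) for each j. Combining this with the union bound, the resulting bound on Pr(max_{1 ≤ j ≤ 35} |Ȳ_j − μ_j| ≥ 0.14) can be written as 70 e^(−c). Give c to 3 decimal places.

15.680

Union bound over the 35 events: Pr(max_{1 ≤ j ≤ 35} |Ȳ_j − μ_j| ≥ 0.14) ≤ 35·2·exp(−2nε²) = 70 exp(−2·400·0.14²).
So c = 2·400·0.14² = 15.6800.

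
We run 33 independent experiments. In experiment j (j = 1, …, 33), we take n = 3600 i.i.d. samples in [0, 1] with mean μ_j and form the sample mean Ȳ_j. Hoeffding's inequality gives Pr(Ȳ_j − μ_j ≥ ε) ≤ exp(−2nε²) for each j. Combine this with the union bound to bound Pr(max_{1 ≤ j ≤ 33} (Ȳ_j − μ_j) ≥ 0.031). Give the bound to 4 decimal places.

0.0326

Per-experiment Hoeffding bound: exp(−2·3600·0.031²) = exp(−6.91920) = 0.00098862.
Union bound over 33 events: 33·0.00098862 = 0.03262.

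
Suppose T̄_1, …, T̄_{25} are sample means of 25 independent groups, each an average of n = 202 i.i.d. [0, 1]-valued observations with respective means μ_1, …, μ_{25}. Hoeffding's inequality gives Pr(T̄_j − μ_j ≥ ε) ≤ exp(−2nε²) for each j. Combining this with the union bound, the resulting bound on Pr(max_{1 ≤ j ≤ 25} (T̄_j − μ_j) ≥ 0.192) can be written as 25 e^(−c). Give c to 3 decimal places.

Union bound over the 25 events: Pr(max_{1 ≤ j ≤ 25} (T̄_j − μ_j) ≥ 0.192) ≤ 25·exp(−2nε²) = 25 exp(−2·202·0.192²).
So c = 2·202·0.192² = 14.8931.

14.893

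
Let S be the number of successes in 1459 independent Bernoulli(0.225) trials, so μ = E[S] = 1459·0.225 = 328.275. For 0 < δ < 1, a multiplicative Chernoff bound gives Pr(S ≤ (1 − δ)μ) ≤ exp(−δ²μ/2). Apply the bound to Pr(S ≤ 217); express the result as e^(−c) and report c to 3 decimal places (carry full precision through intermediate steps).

Write 217 = (1 − δ)μ, so δ = 1 − 217/328.275 = 0.3389689…
Then the exponent is δ²μ/2 = (μ − 217)²/(2μ) = 18.859380.

18.859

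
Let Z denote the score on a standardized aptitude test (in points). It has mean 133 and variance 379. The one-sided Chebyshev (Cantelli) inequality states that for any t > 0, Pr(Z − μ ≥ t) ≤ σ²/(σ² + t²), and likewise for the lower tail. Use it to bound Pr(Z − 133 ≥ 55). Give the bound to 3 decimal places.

Here σ² = 379 and t = 55, so σ² + t² = 3404.
Cantelli's bound: 379/3404 = 0.1113.

0.111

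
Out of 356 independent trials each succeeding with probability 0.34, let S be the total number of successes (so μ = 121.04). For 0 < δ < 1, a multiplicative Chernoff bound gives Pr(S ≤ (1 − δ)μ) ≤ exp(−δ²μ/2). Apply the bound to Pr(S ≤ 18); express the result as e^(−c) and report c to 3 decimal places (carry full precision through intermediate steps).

Write 18 = (1 − δ)μ, so δ = 1 − 18/121.04 = 0.8512888…
Then the exponent is δ²μ/2 = (μ − 18)²/(2μ) = 43.858401.

43.858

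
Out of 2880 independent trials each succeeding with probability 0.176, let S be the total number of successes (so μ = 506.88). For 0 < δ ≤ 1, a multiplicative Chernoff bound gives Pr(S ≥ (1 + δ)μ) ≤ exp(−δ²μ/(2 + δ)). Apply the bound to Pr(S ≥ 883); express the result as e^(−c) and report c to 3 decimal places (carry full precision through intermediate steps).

101.783

Write 883 = (1 + δ)μ, so δ = 883/506.88 − 1 = 0.7420297…
Then the exponent is δ²μ/(2 + δ) = (883 − μ)² / (μ·(2 + δ)) = 101.783071.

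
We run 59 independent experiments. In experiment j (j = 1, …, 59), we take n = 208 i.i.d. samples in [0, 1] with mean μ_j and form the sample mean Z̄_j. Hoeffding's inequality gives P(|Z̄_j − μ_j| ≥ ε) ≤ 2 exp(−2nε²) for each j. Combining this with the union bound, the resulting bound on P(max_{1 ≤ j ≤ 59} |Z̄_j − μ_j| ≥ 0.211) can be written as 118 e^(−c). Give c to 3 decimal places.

Union bound over the 59 events: P(max_{1 ≤ j ≤ 59} |Z̄_j − μ_j| ≥ 0.211) ≤ 59·2·exp(−2nε²) = 118 exp(−2·208·0.211²).
So c = 2·208·0.211² = 18.5207.

18.521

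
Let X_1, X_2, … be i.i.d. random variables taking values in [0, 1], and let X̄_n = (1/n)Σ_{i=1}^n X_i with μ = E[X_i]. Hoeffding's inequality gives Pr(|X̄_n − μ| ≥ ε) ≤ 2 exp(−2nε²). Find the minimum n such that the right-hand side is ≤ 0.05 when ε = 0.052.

Require 2·exp(−2nε²) ≤ 0.05, i.e. 2nε² ≥ ln(2/0.05) = 3.688879.
So n ≥ 3.688879 / (2·0.052²) = 682.115.
The smallest integer n is 683.

683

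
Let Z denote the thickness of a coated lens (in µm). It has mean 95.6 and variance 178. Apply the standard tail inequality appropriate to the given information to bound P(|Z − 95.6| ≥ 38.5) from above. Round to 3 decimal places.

0.120

Mean and variance are known, so Chebyshev's inequality applies.
Chebyshev: P(|Z − μ| ≥ t) ≤ Var(Z)/t².
Bound = 178 / 1482.25 = 0.1201.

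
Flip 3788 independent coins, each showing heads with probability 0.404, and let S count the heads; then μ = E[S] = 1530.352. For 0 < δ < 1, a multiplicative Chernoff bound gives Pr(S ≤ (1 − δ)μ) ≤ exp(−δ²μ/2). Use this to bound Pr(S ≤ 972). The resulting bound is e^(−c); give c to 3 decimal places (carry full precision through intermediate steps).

Write 972 = (1 − δ)μ, so δ = 1 − 972/1530.352 = 0.364852…
Then the exponent is δ²μ/2 = (μ − 972)²/(2μ) = 101.857924.

101.858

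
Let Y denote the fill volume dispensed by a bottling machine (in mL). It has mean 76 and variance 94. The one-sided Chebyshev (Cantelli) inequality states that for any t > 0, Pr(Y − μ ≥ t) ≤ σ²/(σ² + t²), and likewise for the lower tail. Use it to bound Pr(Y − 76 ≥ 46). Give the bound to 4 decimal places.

Here σ² = 94 and t = 46, so σ² + t² = 2210.
Cantelli's bound: 94/2210 = 0.0425.

0.0425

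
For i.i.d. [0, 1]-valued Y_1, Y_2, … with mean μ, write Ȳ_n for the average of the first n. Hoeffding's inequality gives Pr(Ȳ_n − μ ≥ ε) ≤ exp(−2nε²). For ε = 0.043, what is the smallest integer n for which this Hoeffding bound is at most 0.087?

661

Require exp(−2nε²) ≤ 0.087, i.e. 2nε² ≥ ln(1/0.087) = 2.441847.
So n ≥ 2.441847 / (2·0.043²) = 660.316.
The smallest integer n is 661.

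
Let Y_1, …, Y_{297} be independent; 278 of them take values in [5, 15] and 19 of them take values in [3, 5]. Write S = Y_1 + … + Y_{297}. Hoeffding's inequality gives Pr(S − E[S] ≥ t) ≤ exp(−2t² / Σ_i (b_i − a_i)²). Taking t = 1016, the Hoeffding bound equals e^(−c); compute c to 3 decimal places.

74.061

Σ(b_i − a_i)² = 278·10² + 19·2² = 27876.
c = 2t² / 27876 = 2·1016² / 27876 = 74.0606.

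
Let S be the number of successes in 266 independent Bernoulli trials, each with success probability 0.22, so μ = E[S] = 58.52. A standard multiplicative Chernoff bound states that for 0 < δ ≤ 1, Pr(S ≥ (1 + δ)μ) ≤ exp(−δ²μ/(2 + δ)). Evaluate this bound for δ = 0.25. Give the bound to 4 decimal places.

Exponent = δ²μ/(2 + δ) = 0.25²·58.52/2.25 = 1.6256.
Bound = exp(−1.6256) = 0.19680.

0.1968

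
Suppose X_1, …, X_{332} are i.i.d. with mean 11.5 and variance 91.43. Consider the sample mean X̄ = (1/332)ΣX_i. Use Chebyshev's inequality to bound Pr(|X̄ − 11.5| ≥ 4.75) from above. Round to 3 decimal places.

Var(X̄) = Var(X_i)/n = 91.43/332 = 0.27539.
Chebyshev: Pr(|X̄ − 11.5| ≥ 4.75) ≤ Var(X̄)/(4.75)² = 91.43/(332·4.75²) = 0.0122.

0.012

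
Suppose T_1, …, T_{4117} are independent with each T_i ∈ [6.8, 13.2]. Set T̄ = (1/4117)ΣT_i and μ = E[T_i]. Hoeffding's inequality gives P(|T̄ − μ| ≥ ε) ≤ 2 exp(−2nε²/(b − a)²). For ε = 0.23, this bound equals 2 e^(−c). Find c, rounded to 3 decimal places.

c = 2nε²/(b − a)² = 2·4117·0.23² / 6.4² = 10.6342.

10.634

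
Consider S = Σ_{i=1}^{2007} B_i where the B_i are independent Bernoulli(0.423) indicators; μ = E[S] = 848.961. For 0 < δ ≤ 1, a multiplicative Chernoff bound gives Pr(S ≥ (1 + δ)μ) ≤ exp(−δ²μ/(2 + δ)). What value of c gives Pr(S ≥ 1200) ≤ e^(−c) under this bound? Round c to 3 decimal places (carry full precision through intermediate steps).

60.142

Write 1200 = (1 + δ)μ, so δ = 1200/848.961 − 1 = 0.4134925…
Then the exponent is δ²μ/(2 + δ) = (1200 − μ)² / (μ·(2 + δ)) = 60.141886.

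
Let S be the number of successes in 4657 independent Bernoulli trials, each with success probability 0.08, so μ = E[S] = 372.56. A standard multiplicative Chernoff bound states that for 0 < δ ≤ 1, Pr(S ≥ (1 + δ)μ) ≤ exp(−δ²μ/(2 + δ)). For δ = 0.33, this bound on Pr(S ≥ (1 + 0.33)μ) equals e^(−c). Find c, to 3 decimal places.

17.413

c = δ²μ/(2 + δ) = 0.33²·372.56/(2 + 0.33) = 17.4128.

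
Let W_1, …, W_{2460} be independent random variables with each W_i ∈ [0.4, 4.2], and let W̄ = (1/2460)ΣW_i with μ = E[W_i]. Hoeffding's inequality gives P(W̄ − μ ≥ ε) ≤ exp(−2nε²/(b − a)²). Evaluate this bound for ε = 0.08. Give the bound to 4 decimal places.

Exponent: 2nε²/(b − a)² = 2·2460·0.08² / 3.8² = 2.18061.
Bound = exp(−2.18061) = 0.11297.

0.1130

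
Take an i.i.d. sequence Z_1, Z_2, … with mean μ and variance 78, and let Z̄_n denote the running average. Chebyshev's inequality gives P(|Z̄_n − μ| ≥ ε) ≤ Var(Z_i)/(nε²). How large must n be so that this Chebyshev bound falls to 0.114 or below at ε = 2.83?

Require 78/(n·2.83²) ≤ 0.114, i.e. n ≥ 78/(0.114·2.83²) = 85.431.
The smallest integer n is 86.

86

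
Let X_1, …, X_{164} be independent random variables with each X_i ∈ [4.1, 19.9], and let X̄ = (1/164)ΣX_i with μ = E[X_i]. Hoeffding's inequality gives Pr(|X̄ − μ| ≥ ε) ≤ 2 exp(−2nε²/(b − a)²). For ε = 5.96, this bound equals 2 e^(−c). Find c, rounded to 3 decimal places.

46.672

c = 2nε²/(b − a)² = 2·164·5.96² / 15.8² = 46.6715.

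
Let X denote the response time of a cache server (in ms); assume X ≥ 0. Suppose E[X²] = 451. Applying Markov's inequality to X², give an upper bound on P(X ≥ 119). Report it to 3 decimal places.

Since X ≥ 0, the event {X ≥ 119} is the same as {X² ≥ 14161}.
Markov's inequality applied to X² gives P(X² ≥ 14161) ≤ E[X²]/14161 = 451/14161 = 0.0318.

0.032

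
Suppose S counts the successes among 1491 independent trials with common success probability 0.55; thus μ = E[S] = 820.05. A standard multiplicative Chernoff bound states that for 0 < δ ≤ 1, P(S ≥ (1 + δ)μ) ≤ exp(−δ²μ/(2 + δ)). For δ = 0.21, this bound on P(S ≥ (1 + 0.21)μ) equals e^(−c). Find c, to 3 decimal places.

c = δ²μ/(2 + δ) = 0.21²·820.05/(2 + 0.21) = 16.3639.

16.364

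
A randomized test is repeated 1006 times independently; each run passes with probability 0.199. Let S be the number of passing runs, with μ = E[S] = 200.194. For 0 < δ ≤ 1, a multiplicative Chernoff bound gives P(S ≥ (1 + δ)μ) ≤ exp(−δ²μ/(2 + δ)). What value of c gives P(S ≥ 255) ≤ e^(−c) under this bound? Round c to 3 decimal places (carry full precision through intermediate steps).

Write 255 = (1 + δ)μ, so δ = 255/200.194 − 1 = 0.2737644…
Then the exponent is δ²μ/(2 + δ) = (255 − μ)² / (μ·(2 + δ)) = 6.598720.

6.599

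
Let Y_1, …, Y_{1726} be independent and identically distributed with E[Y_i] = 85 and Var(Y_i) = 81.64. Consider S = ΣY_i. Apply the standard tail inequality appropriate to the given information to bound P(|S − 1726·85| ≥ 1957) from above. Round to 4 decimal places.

0.0368

With mean and variance of each term known, Chebyshev's inequality bounds the deviation of the sum (or sample mean).
Var(S) = n·Var(Y_i) = 1726·81.64 = 140910.64.
Chebyshev: P(|S − 1726·85| ≥ 1957) ≤ Var(S)/1957² = 140910.64/3829849 = 0.0368.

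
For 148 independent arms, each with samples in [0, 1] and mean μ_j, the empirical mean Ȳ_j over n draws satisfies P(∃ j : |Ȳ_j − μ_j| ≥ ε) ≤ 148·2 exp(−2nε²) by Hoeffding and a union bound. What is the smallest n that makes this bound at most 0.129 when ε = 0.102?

Need 2·148·exp(−2nε²) ≤ 0.129, i.e. exp(−2nε²) ≤ 0.129/296.
So 2nε² ≥ ln(296/0.129) = 7.738302.
Hence n ≥ 7.738302/(2·0.102²) = 371.891.
The smallest integer n is 372.

372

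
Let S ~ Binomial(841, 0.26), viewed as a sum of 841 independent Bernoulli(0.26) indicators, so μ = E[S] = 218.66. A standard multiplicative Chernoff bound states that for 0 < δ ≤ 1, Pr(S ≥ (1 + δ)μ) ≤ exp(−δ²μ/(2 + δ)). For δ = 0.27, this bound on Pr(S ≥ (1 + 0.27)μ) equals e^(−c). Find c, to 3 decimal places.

c = δ²μ/(2 + δ) = 0.27²·218.66/(2 + 0.27) = 7.0222.

7.022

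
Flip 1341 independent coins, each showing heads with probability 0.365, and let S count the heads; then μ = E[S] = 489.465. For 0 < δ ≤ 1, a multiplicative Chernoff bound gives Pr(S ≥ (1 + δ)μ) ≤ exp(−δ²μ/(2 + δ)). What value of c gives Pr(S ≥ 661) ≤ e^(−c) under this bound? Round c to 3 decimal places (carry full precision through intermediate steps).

Write 661 = (1 + δ)μ, so δ = 661/489.465 − 1 = 0.3504541…
Then the exponent is δ²μ/(2 + δ) = (661 − μ)² / (μ·(2 + δ)) = 25.575968.

25.576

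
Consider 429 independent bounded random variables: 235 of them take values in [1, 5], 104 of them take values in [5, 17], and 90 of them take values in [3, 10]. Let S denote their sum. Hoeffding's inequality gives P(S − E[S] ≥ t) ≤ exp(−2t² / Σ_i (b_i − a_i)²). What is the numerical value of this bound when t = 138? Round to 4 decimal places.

0.1929

Σ(b_i − a_i)² = 235·4² + 104·12² + 90·7² = 23146.
Exponent = 2·138² / 23146 = 1.64555.
Bound = exp(−1.64555) = 0.19291.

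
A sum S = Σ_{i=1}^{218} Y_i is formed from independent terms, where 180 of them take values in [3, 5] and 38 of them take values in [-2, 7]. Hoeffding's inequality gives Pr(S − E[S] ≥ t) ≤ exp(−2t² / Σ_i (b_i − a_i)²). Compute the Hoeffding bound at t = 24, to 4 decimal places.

0.7384

Σ(b_i − a_i)² = 180·2² + 38·9² = 3798.
Exponent = 2·24² / 3798 = 0.30332.
Bound = exp(−0.30332) = 0.73836.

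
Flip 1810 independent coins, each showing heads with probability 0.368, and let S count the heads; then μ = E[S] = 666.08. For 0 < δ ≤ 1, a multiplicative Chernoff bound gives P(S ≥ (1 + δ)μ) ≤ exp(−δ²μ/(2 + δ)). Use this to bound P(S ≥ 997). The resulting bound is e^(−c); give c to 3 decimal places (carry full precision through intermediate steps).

65.847

Write 997 = (1 + δ)μ, so δ = 997/666.08 − 1 = 0.4968172…
Then the exponent is δ²μ/(2 + δ) = (997 − μ)² / (μ·(2 + δ)) = 65.846530.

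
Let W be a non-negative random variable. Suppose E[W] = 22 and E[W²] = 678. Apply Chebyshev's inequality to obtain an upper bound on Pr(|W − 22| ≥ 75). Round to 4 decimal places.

0.0345

Var(W) = E[W²] − (E[W])² = 678 − 484 = 194.
Chebyshev's inequality: Pr(|W − μ| ≥ t) ≤ Var(W)/t² = 194/5625 = 0.0345.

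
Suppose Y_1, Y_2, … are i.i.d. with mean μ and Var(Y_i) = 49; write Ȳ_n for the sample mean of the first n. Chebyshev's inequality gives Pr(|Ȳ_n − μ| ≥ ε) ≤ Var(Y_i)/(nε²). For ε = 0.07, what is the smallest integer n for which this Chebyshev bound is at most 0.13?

76924

Require 49/(n·0.07²) ≤ 0.13, i.e. n ≥ 49/(0.13·0.07²) = 76923.077.
The smallest integer n is 76924.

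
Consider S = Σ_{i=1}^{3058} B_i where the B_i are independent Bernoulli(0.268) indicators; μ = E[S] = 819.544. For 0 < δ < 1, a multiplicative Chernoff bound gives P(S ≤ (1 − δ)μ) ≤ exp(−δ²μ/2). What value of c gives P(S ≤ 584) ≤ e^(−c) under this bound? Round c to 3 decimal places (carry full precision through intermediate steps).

33.849

Write 584 = (1 − δ)μ, so δ = 1 − 584/819.544 = 0.2874086…
Then the exponent is δ²μ/2 = (μ − 584)²/(2μ) = 33.848687.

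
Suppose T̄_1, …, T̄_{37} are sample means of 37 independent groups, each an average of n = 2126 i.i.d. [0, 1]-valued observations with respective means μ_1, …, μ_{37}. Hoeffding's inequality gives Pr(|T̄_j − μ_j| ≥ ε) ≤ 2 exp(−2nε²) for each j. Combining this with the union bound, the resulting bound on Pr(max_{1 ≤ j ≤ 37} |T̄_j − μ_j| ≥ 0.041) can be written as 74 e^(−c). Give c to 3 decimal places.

7.148

Union bound over the 37 events: Pr(max_{1 ≤ j ≤ 37} |T̄_j − μ_j| ≥ 0.041) ≤ 37·2·exp(−2nε²) = 74 exp(−2·2126·0.041²).
So c = 2·2126·0.041² = 7.1476.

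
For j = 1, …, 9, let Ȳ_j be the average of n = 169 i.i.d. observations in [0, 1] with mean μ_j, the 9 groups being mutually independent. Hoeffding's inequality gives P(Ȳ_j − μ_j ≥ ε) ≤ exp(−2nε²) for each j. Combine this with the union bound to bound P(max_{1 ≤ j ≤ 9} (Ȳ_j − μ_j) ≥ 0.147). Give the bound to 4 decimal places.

Per-experiment Hoeffding bound: exp(−2·169·0.147²) = exp(−7.30384) = 0.00067295.
Union bound over 9 events: 9·0.00067295 = 0.00606.

0.0061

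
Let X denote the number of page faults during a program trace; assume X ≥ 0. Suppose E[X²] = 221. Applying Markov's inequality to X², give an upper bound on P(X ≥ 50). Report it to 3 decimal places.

0.088

Since X ≥ 0, the event {X ≥ 50} is the same as {X² ≥ 2500}.
Markov's inequality applied to X² gives P(X² ≥ 2500) ≤ E[X²]/2500 = 221/2500 = 0.0884.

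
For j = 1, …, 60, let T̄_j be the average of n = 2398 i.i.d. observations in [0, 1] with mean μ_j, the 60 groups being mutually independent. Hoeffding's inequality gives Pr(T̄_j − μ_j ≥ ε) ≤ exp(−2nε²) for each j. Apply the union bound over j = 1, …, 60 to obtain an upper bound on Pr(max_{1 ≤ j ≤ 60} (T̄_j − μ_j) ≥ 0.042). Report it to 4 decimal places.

Per-experiment Hoeffding bound: exp(−2·2398·0.042²) = exp(−8.46014) = 0.00021174.
Union bound over 60 events: 60·0.00021174 = 0.01270.

0.0127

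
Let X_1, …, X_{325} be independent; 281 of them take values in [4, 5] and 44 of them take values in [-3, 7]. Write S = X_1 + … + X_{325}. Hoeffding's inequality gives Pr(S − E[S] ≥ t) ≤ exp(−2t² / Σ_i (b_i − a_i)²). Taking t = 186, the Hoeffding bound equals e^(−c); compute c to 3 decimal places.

14.781

Σ(b_i − a_i)² = 281·1² + 44·10² = 4681.
c = 2t² / 4681 = 2·186² / 4681 = 14.7815.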